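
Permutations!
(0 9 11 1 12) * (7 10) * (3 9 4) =(0 4 3 9 11 1 12)(7 10) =[4, 12, 2, 9, 3, 5, 6, 10, 8, 11, 7, 1, 0]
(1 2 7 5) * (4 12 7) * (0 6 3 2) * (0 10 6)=[0, 10, 4, 2, 12, 1, 3, 5, 8, 9, 6, 11, 7]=(1 10 6 3 2 4 12 7 5)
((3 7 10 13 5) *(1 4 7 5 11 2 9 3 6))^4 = (1 13 3 4 11 5 7 2 6 10 9)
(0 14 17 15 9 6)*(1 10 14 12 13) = [12, 10, 2, 3, 4, 5, 0, 7, 8, 6, 14, 11, 13, 1, 17, 9, 16, 15] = (0 12 13 1 10 14 17 15 9 6)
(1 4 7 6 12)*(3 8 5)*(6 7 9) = (1 4 9 6 12)(3 8 5) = [0, 4, 2, 8, 9, 3, 12, 7, 5, 6, 10, 11, 1]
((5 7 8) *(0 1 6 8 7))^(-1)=((0 1 6 8 5))^(-1)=(0 5 8 6 1)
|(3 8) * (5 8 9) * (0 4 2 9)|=|(0 4 2 9 5 8 3)|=7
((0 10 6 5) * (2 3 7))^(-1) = ((0 10 6 5)(2 3 7))^(-1) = (0 5 6 10)(2 7 3)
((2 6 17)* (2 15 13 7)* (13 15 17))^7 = (17)(2 7 13 6)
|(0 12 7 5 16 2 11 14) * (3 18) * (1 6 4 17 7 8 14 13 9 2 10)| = 8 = |(0 12 8 14)(1 6 4 17 7 5 16 10)(2 11 13 9)(3 18)|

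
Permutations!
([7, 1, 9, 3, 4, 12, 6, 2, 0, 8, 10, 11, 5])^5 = [0, 1, 2, 3, 4, 12, 6, 7, 8, 9, 10, 11, 5]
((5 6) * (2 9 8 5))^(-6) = ((2 9 8 5 6))^(-6) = (2 6 5 8 9)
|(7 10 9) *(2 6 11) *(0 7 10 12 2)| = |(0 7 12 2 6 11)(9 10)| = 6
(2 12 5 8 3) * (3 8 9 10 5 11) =(2 12 11 3)(5 9 10) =[0, 1, 12, 2, 4, 9, 6, 7, 8, 10, 5, 3, 11]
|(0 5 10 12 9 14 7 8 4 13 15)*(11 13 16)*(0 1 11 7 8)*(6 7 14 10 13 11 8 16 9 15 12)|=|(0 5 13 12 15 1 8 4 9 10 6 7)(14 16)|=12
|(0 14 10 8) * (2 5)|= |(0 14 10 8)(2 5)|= 4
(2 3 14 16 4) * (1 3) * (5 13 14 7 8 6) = [0, 3, 1, 7, 2, 13, 5, 8, 6, 9, 10, 11, 12, 14, 16, 15, 4] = (1 3 7 8 6 5 13 14 16 4 2)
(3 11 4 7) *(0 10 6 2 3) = [10, 1, 3, 11, 7, 5, 2, 0, 8, 9, 6, 4] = (0 10 6 2 3 11 4 7)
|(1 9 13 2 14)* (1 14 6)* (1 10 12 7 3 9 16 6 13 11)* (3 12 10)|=6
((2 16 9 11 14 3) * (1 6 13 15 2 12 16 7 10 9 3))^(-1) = ((1 6 13 15 2 7 10 9 11 14)(3 12 16))^(-1) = (1 14 11 9 10 7 2 15 13 6)(3 16 12)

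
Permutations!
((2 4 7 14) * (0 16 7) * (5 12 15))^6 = (16)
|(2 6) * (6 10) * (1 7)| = |(1 7)(2 10 6)| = 6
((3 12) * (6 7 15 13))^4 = ((3 12)(6 7 15 13))^4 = (15)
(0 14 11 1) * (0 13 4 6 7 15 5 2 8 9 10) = [14, 13, 8, 3, 6, 2, 7, 15, 9, 10, 0, 1, 12, 4, 11, 5] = (0 14 11 1 13 4 6 7 15 5 2 8 9 10)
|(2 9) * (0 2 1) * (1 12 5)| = |(0 2 9 12 5 1)| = 6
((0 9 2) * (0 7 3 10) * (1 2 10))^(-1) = (0 10 9)(1 3 7 2)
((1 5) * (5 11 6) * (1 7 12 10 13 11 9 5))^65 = ((1 9 5 7 12 10 13 11 6))^65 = (1 5 12 13 6 9 7 10 11)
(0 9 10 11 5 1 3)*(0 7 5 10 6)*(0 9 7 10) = (0 7 5 1 3 10 11)(6 9) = [7, 3, 2, 10, 4, 1, 9, 5, 8, 6, 11, 0]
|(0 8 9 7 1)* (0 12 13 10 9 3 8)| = 6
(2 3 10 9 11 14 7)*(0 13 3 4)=[13, 1, 4, 10, 0, 5, 6, 2, 8, 11, 9, 14, 12, 3, 7]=(0 13 3 10 9 11 14 7 2 4)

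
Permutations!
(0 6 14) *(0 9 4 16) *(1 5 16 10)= (0 6 14 9 4 10 1 5 16)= [6, 5, 2, 3, 10, 16, 14, 7, 8, 4, 1, 11, 12, 13, 9, 15, 0]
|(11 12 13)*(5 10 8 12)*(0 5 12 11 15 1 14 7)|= |(0 5 10 8 11 12 13 15 1 14 7)|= 11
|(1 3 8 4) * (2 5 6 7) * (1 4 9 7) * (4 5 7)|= |(1 3 8 9 4 5 6)(2 7)|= 14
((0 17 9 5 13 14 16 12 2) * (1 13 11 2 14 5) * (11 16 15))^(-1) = (0 2 11 15 14 12 16 5 13 1 9 17)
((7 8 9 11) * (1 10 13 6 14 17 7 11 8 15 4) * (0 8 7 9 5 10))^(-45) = ((0 8 5 10 13 6 14 17 9 7 15 4 1))^(-45) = (0 17 8 9 5 7 10 15 13 4 6 1 14)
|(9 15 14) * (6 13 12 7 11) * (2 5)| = 30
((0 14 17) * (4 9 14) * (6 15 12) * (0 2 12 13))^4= (0 17 15 9 12)(2 13 14 6 4)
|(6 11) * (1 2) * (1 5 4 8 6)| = 7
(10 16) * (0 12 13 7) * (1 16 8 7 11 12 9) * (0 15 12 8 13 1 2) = [9, 16, 0, 3, 4, 5, 6, 15, 7, 2, 13, 8, 1, 11, 14, 12, 10] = (0 9 2)(1 16 10 13 11 8 7 15 12)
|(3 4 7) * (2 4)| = 4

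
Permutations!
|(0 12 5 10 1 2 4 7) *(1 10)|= 7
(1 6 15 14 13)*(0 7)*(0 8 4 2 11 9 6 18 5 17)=(0 7 8 4 2 11 9 6 15 14 13 1 18 5 17)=[7, 18, 11, 3, 2, 17, 15, 8, 4, 6, 10, 9, 12, 1, 13, 14, 16, 0, 5]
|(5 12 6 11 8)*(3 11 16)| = 7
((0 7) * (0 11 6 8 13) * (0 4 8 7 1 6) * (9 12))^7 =(0 6 11 1 7)(4 8 13)(9 12)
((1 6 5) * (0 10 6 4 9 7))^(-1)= (0 7 9 4 1 5 6 10)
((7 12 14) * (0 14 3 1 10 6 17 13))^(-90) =((0 14 7 12 3 1 10 6 17 13))^(-90) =(17)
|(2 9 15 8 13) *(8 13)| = 4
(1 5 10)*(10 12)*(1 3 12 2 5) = (2 5)(3 12 10) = [0, 1, 5, 12, 4, 2, 6, 7, 8, 9, 3, 11, 10]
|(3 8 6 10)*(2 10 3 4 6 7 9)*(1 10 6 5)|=12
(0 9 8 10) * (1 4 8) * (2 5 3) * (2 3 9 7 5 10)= (0 7 5 9 1 4 8 2 10)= [7, 4, 10, 3, 8, 9, 6, 5, 2, 1, 0]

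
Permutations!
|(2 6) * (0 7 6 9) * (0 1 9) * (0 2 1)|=5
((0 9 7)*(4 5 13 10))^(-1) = ((0 9 7)(4 5 13 10))^(-1) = (0 7 9)(4 10 13 5)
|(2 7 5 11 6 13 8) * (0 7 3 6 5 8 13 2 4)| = |(13)(0 7 8 4)(2 3 6)(5 11)| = 12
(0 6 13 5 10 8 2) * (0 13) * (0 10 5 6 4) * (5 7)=(0 4)(2 13 6 10 8)(5 7)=[4, 1, 13, 3, 0, 7, 10, 5, 2, 9, 8, 11, 12, 6]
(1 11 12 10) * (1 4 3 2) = (1 11 12 10 4 3 2) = [0, 11, 1, 2, 3, 5, 6, 7, 8, 9, 4, 12, 10]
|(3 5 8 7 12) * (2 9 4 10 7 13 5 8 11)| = 11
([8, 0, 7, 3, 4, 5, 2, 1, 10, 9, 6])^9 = (0 10 2 1 8 6 7)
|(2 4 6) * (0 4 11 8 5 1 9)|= |(0 4 6 2 11 8 5 1 9)|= 9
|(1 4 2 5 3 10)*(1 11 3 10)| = |(1 4 2 5 10 11 3)| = 7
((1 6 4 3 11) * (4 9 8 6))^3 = (1 11 3 4) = ((1 4 3 11)(6 9 8))^3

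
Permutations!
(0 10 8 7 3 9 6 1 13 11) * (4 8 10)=(0 4 8 7 3 9 6 1 13 11)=[4, 13, 2, 9, 8, 5, 1, 3, 7, 6, 10, 0, 12, 11]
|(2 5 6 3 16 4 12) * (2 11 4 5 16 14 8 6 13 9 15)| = |(2 16 5 13 9 15)(3 14 8 6)(4 12 11)| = 12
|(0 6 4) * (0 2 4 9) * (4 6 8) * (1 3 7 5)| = 12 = |(0 8 4 2 6 9)(1 3 7 5)|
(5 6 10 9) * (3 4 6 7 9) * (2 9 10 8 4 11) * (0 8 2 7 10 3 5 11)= [8, 1, 9, 0, 6, 10, 2, 3, 4, 11, 5, 7]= (0 8 4 6 2 9 11 7 3)(5 10)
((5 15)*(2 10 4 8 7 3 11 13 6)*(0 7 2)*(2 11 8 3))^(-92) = (15)(0 13 8 4 2)(3 10 7 6 11)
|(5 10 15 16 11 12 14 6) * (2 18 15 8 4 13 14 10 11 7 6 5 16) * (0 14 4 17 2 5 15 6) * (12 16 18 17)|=|(0 14 15 5 11 16 7)(2 17)(4 13)(6 18)(8 12 10)|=42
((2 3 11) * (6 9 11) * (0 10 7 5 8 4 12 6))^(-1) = ((0 10 7 5 8 4 12 6 9 11 2 3))^(-1) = (0 3 2 11 9 6 12 4 8 5 7 10)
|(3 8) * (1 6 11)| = 6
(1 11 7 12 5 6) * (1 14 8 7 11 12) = [0, 12, 2, 3, 4, 6, 14, 1, 7, 9, 10, 11, 5, 13, 8] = (1 12 5 6 14 8 7)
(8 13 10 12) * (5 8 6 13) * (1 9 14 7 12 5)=(1 9 14 7 12 6 13 10 5 8)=[0, 9, 2, 3, 4, 8, 13, 12, 1, 14, 5, 11, 6, 10, 7]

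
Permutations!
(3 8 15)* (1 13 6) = (1 13 6)(3 8 15) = [0, 13, 2, 8, 4, 5, 1, 7, 15, 9, 10, 11, 12, 6, 14, 3]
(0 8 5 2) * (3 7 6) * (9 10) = (0 8 5 2)(3 7 6)(9 10) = [8, 1, 0, 7, 4, 2, 3, 6, 5, 10, 9]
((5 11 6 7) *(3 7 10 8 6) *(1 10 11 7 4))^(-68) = ((1 10 8 6 11 3 4)(5 7))^(-68) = (1 8 11 4 10 6 3)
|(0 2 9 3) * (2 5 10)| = |(0 5 10 2 9 3)| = 6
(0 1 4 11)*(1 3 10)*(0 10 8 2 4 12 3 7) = (0 7)(1 12 3 8 2 4 11 10) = [7, 12, 4, 8, 11, 5, 6, 0, 2, 9, 1, 10, 3]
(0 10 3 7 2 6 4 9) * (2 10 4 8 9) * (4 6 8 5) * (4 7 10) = [6, 1, 8, 10, 2, 7, 5, 4, 9, 0, 3] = (0 6 5 7 4 2 8 9)(3 10)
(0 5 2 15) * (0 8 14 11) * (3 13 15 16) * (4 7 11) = [5, 1, 16, 13, 7, 2, 6, 11, 14, 9, 10, 0, 12, 15, 4, 8, 3] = (0 5 2 16 3 13 15 8 14 4 7 11)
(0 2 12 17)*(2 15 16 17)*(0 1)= (0 15 16 17 1)(2 12)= [15, 0, 12, 3, 4, 5, 6, 7, 8, 9, 10, 11, 2, 13, 14, 16, 17, 1]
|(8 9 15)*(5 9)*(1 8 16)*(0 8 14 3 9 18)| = |(0 8 5 18)(1 14 3 9 15 16)| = 12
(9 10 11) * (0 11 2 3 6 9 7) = [11, 1, 3, 6, 4, 5, 9, 0, 8, 10, 2, 7] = (0 11 7)(2 3 6 9 10)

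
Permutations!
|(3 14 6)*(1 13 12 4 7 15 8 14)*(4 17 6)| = 30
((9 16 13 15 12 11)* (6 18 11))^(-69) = (6 9 15 18 16 12 11 13)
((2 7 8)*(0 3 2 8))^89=((8)(0 3 2 7))^89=(8)(0 3 2 7)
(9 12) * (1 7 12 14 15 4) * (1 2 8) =(1 7 12 9 14 15 4 2 8) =[0, 7, 8, 3, 2, 5, 6, 12, 1, 14, 10, 11, 9, 13, 15, 4]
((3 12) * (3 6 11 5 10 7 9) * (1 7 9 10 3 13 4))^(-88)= (1 10 13)(3 6 5 12 11)(4 7 9)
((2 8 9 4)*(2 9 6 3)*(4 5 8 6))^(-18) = (4 5)(8 9)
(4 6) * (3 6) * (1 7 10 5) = [0, 7, 2, 6, 3, 1, 4, 10, 8, 9, 5] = (1 7 10 5)(3 6 4)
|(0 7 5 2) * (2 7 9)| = 6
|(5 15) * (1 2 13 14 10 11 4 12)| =|(1 2 13 14 10 11 4 12)(5 15)| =8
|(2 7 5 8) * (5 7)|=|(2 5 8)|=3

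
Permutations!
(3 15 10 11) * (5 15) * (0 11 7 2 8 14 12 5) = (0 11 3)(2 8 14 12 5 15 10 7) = [11, 1, 8, 0, 4, 15, 6, 2, 14, 9, 7, 3, 5, 13, 12, 10]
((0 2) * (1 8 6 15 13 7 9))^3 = ((0 2)(1 8 6 15 13 7 9))^3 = (0 2)(1 15 9 6 7 8 13)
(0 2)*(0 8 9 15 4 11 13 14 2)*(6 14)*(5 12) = [0, 1, 8, 3, 11, 12, 14, 7, 9, 15, 10, 13, 5, 6, 2, 4] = (2 8 9 15 4 11 13 6 14)(5 12)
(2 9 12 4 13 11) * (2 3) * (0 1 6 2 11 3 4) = (0 1 6 2 9 12)(3 11 4 13) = [1, 6, 9, 11, 13, 5, 2, 7, 8, 12, 10, 4, 0, 3]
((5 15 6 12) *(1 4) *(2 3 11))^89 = (1 4)(2 11 3)(5 15 6 12)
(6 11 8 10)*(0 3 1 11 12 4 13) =(0 3 1 11 8 10 6 12 4 13) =[3, 11, 2, 1, 13, 5, 12, 7, 10, 9, 6, 8, 4, 0]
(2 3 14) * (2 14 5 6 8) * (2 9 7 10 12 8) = (14)(2 3 5 6)(7 10 12 8 9) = [0, 1, 3, 5, 4, 6, 2, 10, 9, 7, 12, 11, 8, 13, 14]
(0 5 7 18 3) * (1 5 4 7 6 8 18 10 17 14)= [4, 5, 2, 0, 7, 6, 8, 10, 18, 9, 17, 11, 12, 13, 1, 15, 16, 14, 3]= (0 4 7 10 17 14 1 5 6 8 18 3)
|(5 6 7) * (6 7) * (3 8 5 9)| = |(3 8 5 7 9)| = 5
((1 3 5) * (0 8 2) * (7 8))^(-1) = (0 2 8 7)(1 5 3)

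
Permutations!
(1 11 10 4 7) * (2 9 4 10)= (1 11 2 9 4 7)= [0, 11, 9, 3, 7, 5, 6, 1, 8, 4, 10, 2]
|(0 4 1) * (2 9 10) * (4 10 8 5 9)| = 15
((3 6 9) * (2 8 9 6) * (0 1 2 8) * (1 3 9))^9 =(9)(0 2 1 8 3)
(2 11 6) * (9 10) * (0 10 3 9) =(0 10)(2 11 6)(3 9) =[10, 1, 11, 9, 4, 5, 2, 7, 8, 3, 0, 6]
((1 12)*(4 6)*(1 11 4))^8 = ((1 12 11 4 6))^8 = (1 4 12 6 11)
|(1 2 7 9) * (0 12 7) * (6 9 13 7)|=|(0 12 6 9 1 2)(7 13)|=6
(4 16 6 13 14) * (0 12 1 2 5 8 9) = (0 12 1 2 5 8 9)(4 16 6 13 14) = [12, 2, 5, 3, 16, 8, 13, 7, 9, 0, 10, 11, 1, 14, 4, 15, 6]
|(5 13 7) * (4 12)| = 6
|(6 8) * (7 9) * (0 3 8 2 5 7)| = 8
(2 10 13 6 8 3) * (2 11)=(2 10 13 6 8 3 11)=[0, 1, 10, 11, 4, 5, 8, 7, 3, 9, 13, 2, 12, 6]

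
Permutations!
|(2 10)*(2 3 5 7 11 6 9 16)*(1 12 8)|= 9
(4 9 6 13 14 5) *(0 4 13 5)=(0 4 9 6 5 13 14)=[4, 1, 2, 3, 9, 13, 5, 7, 8, 6, 10, 11, 12, 14, 0]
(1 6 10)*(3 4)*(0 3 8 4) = (0 3)(1 6 10)(4 8) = [3, 6, 2, 0, 8, 5, 10, 7, 4, 9, 1]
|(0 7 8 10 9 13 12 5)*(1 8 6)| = 10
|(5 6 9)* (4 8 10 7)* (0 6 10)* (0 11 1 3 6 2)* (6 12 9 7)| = 22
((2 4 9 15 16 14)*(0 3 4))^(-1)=(0 2 14 16 15 9 4 3)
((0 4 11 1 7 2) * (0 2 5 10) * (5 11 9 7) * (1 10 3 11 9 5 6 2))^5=((0 4 5 3 11 10)(1 6 2)(7 9))^5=(0 10 11 3 5 4)(1 2 6)(7 9)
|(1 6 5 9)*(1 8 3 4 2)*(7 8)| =|(1 6 5 9 7 8 3 4 2)| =9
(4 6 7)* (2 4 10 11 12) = (2 4 6 7 10 11 12) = [0, 1, 4, 3, 6, 5, 7, 10, 8, 9, 11, 12, 2]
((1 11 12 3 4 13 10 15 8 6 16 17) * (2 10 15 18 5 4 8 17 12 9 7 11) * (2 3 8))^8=(1 15 4 18 2)(3 17 13 5 10)(7 9 11)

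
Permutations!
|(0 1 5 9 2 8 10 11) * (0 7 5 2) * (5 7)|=|(0 1 2 8 10 11 5 9)|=8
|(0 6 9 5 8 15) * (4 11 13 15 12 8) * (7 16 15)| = |(0 6 9 5 4 11 13 7 16 15)(8 12)| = 10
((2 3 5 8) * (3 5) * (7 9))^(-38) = (9)(2 5 8)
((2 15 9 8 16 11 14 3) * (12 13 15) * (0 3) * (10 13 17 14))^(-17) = (0 3 2 12 17 14)(8 13 16 15 11 9 10)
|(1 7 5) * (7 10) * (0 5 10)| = 6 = |(0 5 1)(7 10)|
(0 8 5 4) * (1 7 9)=(0 8 5 4)(1 7 9)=[8, 7, 2, 3, 0, 4, 6, 9, 5, 1]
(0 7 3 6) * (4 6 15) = (0 7 3 15 4 6) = [7, 1, 2, 15, 6, 5, 0, 3, 8, 9, 10, 11, 12, 13, 14, 4]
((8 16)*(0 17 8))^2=((0 17 8 16))^2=(0 8)(16 17)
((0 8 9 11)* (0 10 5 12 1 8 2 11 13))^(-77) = ((0 2 11 10 5 12 1 8 9 13))^(-77) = (0 10 1 13 11 12 9 2 5 8)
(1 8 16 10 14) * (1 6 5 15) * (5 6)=(1 8 16 10 14 5 15)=[0, 8, 2, 3, 4, 15, 6, 7, 16, 9, 14, 11, 12, 13, 5, 1, 10]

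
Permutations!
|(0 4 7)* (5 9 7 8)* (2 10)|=6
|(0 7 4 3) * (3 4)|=|(0 7 3)|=3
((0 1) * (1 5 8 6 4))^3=(0 6)(1 8)(4 5)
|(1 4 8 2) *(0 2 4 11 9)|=10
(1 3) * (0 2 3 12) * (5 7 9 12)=(0 2 3 1 5 7 9 12)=[2, 5, 3, 1, 4, 7, 6, 9, 8, 12, 10, 11, 0]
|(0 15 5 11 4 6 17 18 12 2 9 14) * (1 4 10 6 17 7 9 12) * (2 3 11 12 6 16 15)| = 84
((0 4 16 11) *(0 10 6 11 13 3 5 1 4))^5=((1 4 16 13 3 5)(6 11 10))^5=(1 5 3 13 16 4)(6 10 11)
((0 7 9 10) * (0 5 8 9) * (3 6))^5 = (0 7)(3 6)(5 8 9 10) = ((0 7)(3 6)(5 8 9 10))^5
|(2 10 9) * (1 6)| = 6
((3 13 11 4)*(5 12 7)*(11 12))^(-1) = (3 4 11 5 7 12 13) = ((3 13 12 7 5 11 4))^(-1)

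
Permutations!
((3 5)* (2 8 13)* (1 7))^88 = ((1 7)(2 8 13)(3 5))^88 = (2 8 13)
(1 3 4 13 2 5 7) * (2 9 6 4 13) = (1 3 13 9 6 4 2 5 7) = [0, 3, 5, 13, 2, 7, 4, 1, 8, 6, 10, 11, 12, 9]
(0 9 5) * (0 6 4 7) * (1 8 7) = (0 9 5 6 4 1 8 7) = [9, 8, 2, 3, 1, 6, 4, 0, 7, 5]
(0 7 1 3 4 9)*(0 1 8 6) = (0 7 8 6)(1 3 4 9) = [7, 3, 2, 4, 9, 5, 0, 8, 6, 1]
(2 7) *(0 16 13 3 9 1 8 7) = (0 16 13 3 9 1 8 7 2) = [16, 8, 0, 9, 4, 5, 6, 2, 7, 1, 10, 11, 12, 3, 14, 15, 13]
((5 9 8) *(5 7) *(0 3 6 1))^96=((0 3 6 1)(5 9 8 7))^96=(9)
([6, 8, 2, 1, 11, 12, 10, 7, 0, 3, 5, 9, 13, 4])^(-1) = (0 8 1 3 9 11 4 13 12 5 10 6)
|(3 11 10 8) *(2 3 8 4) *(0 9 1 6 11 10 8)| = 12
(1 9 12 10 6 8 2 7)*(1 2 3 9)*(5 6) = (2 7)(3 9 12 10 5 6 8) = [0, 1, 7, 9, 4, 6, 8, 2, 3, 12, 5, 11, 10]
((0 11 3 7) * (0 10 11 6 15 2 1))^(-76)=(0 1 2 15 6)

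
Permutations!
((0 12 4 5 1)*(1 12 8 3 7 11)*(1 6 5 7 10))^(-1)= ((0 8 3 10 1)(4 7 11 6 5 12))^(-1)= (0 1 10 3 8)(4 12 5 6 11 7)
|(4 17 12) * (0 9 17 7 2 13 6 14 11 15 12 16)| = |(0 9 17 16)(2 13 6 14 11 15 12 4 7)| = 36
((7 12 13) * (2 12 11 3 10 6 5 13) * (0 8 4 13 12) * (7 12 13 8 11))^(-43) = ((0 11 3 10 6 5 13 12 2)(4 8))^(-43) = (0 3 6 13 2 11 10 5 12)(4 8)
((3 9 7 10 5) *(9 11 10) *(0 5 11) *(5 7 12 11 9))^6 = (0 5)(3 7)(9 11)(10 12)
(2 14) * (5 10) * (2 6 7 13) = (2 14 6 7 13)(5 10) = [0, 1, 14, 3, 4, 10, 7, 13, 8, 9, 5, 11, 12, 2, 6]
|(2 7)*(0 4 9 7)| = |(0 4 9 7 2)| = 5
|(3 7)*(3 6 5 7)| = |(5 7 6)| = 3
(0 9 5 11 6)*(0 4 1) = (0 9 5 11 6 4 1) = [9, 0, 2, 3, 1, 11, 4, 7, 8, 5, 10, 6]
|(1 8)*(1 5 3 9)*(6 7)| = 10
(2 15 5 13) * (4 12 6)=(2 15 5 13)(4 12 6)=[0, 1, 15, 3, 12, 13, 4, 7, 8, 9, 10, 11, 6, 2, 14, 5]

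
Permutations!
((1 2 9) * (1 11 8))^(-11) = ((1 2 9 11 8))^(-11) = (1 8 11 9 2)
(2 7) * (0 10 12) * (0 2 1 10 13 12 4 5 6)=(0 13 12 2 7 1 10 4 5 6)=[13, 10, 7, 3, 5, 6, 0, 1, 8, 9, 4, 11, 2, 12]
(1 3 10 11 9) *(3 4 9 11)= [0, 4, 2, 10, 9, 5, 6, 7, 8, 1, 3, 11]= (11)(1 4 9)(3 10)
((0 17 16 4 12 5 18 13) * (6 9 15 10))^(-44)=(0 12)(4 13)(5 17)(16 18)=((0 17 16 4 12 5 18 13)(6 9 15 10))^(-44)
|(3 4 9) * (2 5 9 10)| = 6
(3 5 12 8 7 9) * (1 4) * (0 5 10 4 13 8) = (0 5 12)(1 13 8 7 9 3 10 4) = [5, 13, 2, 10, 1, 12, 6, 9, 7, 3, 4, 11, 0, 8]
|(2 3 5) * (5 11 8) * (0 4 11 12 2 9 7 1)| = |(0 4 11 8 5 9 7 1)(2 3 12)| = 24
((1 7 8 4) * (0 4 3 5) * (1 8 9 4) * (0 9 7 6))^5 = ((0 1 6)(3 5 9 4 8))^5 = (9)(0 6 1)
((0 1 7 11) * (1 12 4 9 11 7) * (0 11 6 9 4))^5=((0 12)(6 9))^5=(0 12)(6 9)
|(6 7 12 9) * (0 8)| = 4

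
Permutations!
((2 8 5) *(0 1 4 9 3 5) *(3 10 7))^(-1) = (0 8 2 5 3 7 10 9 4 1)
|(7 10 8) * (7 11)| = |(7 10 8 11)| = 4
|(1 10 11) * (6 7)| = |(1 10 11)(6 7)| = 6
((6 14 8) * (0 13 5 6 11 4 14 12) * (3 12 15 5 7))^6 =(15)(0 13 7 3 12)(4 8)(11 14)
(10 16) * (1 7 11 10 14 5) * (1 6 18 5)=(1 7 11 10 16 14)(5 6 18)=[0, 7, 2, 3, 4, 6, 18, 11, 8, 9, 16, 10, 12, 13, 1, 15, 14, 17, 5]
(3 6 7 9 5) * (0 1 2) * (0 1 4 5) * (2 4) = [2, 4, 1, 6, 5, 3, 7, 9, 8, 0] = (0 2 1 4 5 3 6 7 9)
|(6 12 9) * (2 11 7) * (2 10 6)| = |(2 11 7 10 6 12 9)| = 7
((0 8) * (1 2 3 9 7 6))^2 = (1 3 7)(2 9 6)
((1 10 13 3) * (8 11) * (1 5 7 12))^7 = (13)(8 11)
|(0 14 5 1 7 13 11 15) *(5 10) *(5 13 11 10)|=14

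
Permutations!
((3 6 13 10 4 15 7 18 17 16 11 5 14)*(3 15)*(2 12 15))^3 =((2 12 15 7 18 17 16 11 5 14)(3 6 13 10 4))^3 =(2 7 16 14 15 17 5 12 18 11)(3 10 6 4 13)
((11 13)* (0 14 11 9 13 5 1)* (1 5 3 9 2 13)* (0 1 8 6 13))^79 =((0 14 11 3 9 8 6 13 2))^79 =(0 13 8 3 14 2 6 9 11)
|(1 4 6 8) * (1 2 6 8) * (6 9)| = |(1 4 8 2 9 6)| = 6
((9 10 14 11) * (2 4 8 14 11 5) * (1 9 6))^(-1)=(1 6 11 10 9)(2 5 14 8 4)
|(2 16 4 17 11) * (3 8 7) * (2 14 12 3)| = |(2 16 4 17 11 14 12 3 8 7)| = 10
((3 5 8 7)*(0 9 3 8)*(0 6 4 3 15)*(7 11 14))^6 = ((0 9 15)(3 5 6 4)(7 8 11 14))^6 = (15)(3 6)(4 5)(7 11)(8 14)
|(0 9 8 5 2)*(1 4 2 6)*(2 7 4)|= 14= |(0 9 8 5 6 1 2)(4 7)|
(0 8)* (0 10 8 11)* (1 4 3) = (0 11)(1 4 3)(8 10) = [11, 4, 2, 1, 3, 5, 6, 7, 10, 9, 8, 0]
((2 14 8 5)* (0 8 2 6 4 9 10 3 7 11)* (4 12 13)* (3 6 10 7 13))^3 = ((0 8 5 10 6 12 3 13 4 9 7 11)(2 14))^3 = (0 10 3 9)(2 14)(4 11 5 12)(6 13 7 8)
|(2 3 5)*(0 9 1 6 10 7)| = 6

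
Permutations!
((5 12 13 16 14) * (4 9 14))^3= ((4 9 14 5 12 13 16))^3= (4 5 16 14 13 9 12)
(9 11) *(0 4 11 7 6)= [4, 1, 2, 3, 11, 5, 0, 6, 8, 7, 10, 9]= (0 4 11 9 7 6)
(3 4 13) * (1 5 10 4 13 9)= (1 5 10 4 9)(3 13)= [0, 5, 2, 13, 9, 10, 6, 7, 8, 1, 4, 11, 12, 3]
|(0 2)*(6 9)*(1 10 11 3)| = 4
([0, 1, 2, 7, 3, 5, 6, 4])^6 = (7)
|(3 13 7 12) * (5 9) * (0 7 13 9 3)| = 3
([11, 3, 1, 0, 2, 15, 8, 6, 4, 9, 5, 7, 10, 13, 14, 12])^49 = (0 8 3 6 1 7 2 11 4)(5 15 12 10)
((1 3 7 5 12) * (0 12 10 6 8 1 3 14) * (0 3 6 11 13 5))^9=(0 12 6 8 1 14 3 7)(5 10 11 13)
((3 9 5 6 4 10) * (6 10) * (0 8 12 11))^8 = (12)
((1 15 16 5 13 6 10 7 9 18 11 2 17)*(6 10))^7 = (1 9 16 11 13 17 7 15 18 5 2 10)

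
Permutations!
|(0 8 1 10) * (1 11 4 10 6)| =10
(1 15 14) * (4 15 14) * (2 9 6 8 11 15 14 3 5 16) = (1 3 5 16 2 9 6 8 11 15 4 14) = [0, 3, 9, 5, 14, 16, 8, 7, 11, 6, 10, 15, 12, 13, 1, 4, 2]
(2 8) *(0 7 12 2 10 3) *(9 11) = (0 7 12 2 8 10 3)(9 11) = [7, 1, 8, 0, 4, 5, 6, 12, 10, 11, 3, 9, 2]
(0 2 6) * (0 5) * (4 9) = (0 2 6 5)(4 9) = [2, 1, 6, 3, 9, 0, 5, 7, 8, 4]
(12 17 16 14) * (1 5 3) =(1 5 3)(12 17 16 14) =[0, 5, 2, 1, 4, 3, 6, 7, 8, 9, 10, 11, 17, 13, 12, 15, 14, 16]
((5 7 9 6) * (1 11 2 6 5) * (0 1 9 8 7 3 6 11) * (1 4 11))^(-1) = ((0 4 11 2 1)(3 6 9 5)(7 8))^(-1) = (0 1 2 11 4)(3 5 9 6)(7 8)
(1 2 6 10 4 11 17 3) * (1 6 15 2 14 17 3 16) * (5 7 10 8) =(1 14 17 16)(2 15)(3 6 8 5 7 10 4 11) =[0, 14, 15, 6, 11, 7, 8, 10, 5, 9, 4, 3, 12, 13, 17, 2, 1, 16]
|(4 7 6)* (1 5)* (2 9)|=|(1 5)(2 9)(4 7 6)|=6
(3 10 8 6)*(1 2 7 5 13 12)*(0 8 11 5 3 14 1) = [8, 2, 7, 10, 4, 13, 14, 3, 6, 9, 11, 5, 0, 12, 1] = (0 8 6 14 1 2 7 3 10 11 5 13 12)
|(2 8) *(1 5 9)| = |(1 5 9)(2 8)| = 6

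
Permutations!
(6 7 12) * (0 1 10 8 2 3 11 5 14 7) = (0 1 10 8 2 3 11 5 14 7 12 6) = [1, 10, 3, 11, 4, 14, 0, 12, 2, 9, 8, 5, 6, 13, 7]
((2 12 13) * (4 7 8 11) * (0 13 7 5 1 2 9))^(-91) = (0 9 13)(1 11 12 5 8 2 4 7)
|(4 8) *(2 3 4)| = |(2 3 4 8)| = 4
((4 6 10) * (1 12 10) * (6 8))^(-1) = ((1 12 10 4 8 6))^(-1) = (1 6 8 4 10 12)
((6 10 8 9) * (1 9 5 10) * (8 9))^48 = ((1 8 5 10 9 6))^48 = (10)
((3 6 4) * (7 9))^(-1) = ((3 6 4)(7 9))^(-1) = (3 4 6)(7 9)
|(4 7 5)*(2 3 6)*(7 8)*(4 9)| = 15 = |(2 3 6)(4 8 7 5 9)|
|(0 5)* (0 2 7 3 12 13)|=7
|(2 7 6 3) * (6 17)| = |(2 7 17 6 3)| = 5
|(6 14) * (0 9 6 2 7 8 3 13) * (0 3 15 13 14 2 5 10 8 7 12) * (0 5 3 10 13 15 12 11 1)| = 30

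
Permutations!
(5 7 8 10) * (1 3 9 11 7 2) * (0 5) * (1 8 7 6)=(0 5 2 8 10)(1 3 9 11 6)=[5, 3, 8, 9, 4, 2, 1, 7, 10, 11, 0, 6]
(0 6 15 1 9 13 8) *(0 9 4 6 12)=(0 12)(1 4 6 15)(8 9 13)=[12, 4, 2, 3, 6, 5, 15, 7, 9, 13, 10, 11, 0, 8, 14, 1]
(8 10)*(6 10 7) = (6 10 8 7) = [0, 1, 2, 3, 4, 5, 10, 6, 7, 9, 8]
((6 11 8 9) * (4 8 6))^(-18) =(11)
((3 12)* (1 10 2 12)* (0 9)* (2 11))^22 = (1 12 11)(2 10 3)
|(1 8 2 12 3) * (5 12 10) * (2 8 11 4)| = 8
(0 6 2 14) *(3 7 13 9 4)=(0 6 2 14)(3 7 13 9 4)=[6, 1, 14, 7, 3, 5, 2, 13, 8, 4, 10, 11, 12, 9, 0]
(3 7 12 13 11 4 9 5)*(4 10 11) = (3 7 12 13 4 9 5)(10 11) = [0, 1, 2, 7, 9, 3, 6, 12, 8, 5, 11, 10, 13, 4]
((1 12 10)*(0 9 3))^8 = ((0 9 3)(1 12 10))^8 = (0 3 9)(1 10 12)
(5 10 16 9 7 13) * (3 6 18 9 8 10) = [0, 1, 2, 6, 4, 3, 18, 13, 10, 7, 16, 11, 12, 5, 14, 15, 8, 17, 9] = (3 6 18 9 7 13 5)(8 10 16)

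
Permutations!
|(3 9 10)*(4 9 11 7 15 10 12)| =|(3 11 7 15 10)(4 9 12)| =15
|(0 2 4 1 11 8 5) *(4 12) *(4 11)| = 6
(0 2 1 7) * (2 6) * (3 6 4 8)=(0 4 8 3 6 2 1 7)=[4, 7, 1, 6, 8, 5, 2, 0, 3]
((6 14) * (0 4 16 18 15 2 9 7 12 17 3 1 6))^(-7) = ((0 4 16 18 15 2 9 7 12 17 3 1 6 14))^(-7) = (0 7)(1 15)(2 6)(3 18)(4 12)(9 14)(16 17)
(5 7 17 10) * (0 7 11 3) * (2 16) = (0 7 17 10 5 11 3)(2 16) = [7, 1, 16, 0, 4, 11, 6, 17, 8, 9, 5, 3, 12, 13, 14, 15, 2, 10]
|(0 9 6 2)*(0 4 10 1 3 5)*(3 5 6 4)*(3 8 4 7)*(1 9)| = 24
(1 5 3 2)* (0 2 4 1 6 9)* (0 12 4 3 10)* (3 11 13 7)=(0 2 6 9 12 4 1 5 10)(3 11 13 7)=[2, 5, 6, 11, 1, 10, 9, 3, 8, 12, 0, 13, 4, 7]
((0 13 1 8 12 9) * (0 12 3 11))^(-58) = ((0 13 1 8 3 11)(9 12))^(-58) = (0 1 3)(8 11 13)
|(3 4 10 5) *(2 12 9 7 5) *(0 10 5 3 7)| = |(0 10 2 12 9)(3 4 5 7)| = 20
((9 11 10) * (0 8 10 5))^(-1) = (0 5 11 9 10 8)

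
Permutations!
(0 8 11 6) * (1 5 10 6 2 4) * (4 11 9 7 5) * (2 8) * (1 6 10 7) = (0 2 11 8 9 1 4 6)(5 7) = [2, 4, 11, 3, 6, 7, 0, 5, 9, 1, 10, 8]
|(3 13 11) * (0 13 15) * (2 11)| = 6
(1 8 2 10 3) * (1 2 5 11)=[0, 8, 10, 2, 4, 11, 6, 7, 5, 9, 3, 1]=(1 8 5 11)(2 10 3)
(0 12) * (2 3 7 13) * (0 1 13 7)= (0 12 1 13 2 3)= [12, 13, 3, 0, 4, 5, 6, 7, 8, 9, 10, 11, 1, 2]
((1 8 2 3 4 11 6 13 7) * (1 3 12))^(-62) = (1 2)(3 13 11)(4 7 6)(8 12)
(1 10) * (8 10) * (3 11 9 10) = (1 8 3 11 9 10) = [0, 8, 2, 11, 4, 5, 6, 7, 3, 10, 1, 9]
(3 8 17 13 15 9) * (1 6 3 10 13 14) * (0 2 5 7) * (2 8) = (0 8 17 14 1 6 3 2 5 7)(9 10 13 15) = [8, 6, 5, 2, 4, 7, 3, 0, 17, 10, 13, 11, 12, 15, 1, 9, 16, 14]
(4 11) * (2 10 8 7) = (2 10 8 7)(4 11) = [0, 1, 10, 3, 11, 5, 6, 2, 7, 9, 8, 4]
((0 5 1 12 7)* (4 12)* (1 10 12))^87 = (0 10 7 5 12)(1 4) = ((0 5 10 12 7)(1 4))^87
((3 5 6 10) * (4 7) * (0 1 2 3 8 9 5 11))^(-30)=((0 1 2 3 11)(4 7)(5 6 10 8 9))^(-30)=(11)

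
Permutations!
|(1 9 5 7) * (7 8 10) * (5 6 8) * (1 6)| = 4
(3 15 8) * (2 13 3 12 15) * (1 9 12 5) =(1 9 12 15 8 5)(2 13 3) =[0, 9, 13, 2, 4, 1, 6, 7, 5, 12, 10, 11, 15, 3, 14, 8]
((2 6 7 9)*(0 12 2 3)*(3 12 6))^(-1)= (0 3 2 12 9 7 6)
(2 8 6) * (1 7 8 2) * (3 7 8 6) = (1 8 3 7 6) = [0, 8, 2, 7, 4, 5, 1, 6, 3]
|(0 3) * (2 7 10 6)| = 4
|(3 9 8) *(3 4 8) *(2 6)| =2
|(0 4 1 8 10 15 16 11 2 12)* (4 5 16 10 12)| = |(0 5 16 11 2 4 1 8 12)(10 15)| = 18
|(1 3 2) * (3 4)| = 4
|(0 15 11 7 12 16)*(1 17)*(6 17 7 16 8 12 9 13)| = |(0 15 11 16)(1 7 9 13 6 17)(8 12)| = 12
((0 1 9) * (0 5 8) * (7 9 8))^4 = ((0 1 8)(5 7 9))^4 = (0 1 8)(5 7 9)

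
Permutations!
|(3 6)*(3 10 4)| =|(3 6 10 4)| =4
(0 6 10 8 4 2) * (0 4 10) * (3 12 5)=(0 6)(2 4)(3 12 5)(8 10)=[6, 1, 4, 12, 2, 3, 0, 7, 10, 9, 8, 11, 5]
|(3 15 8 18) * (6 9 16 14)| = 4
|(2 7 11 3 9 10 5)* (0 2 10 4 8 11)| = |(0 2 7)(3 9 4 8 11)(5 10)| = 30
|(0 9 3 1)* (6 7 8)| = |(0 9 3 1)(6 7 8)| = 12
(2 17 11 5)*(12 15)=[0, 1, 17, 3, 4, 2, 6, 7, 8, 9, 10, 5, 15, 13, 14, 12, 16, 11]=(2 17 11 5)(12 15)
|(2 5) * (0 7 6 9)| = 4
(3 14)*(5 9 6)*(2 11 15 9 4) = (2 11 15 9 6 5 4)(3 14) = [0, 1, 11, 14, 2, 4, 5, 7, 8, 6, 10, 15, 12, 13, 3, 9]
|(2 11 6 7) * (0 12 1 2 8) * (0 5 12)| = 8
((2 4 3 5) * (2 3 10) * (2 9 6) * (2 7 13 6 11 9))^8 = ((2 4 10)(3 5)(6 7 13)(9 11))^8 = (2 10 4)(6 13 7)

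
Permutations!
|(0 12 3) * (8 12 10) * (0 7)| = |(0 10 8 12 3 7)| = 6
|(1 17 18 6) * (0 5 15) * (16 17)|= 15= |(0 5 15)(1 16 17 18 6)|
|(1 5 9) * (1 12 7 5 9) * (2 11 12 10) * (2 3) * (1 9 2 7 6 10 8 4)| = |(1 2 11 12 6 10 3 7 5 9 8 4)| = 12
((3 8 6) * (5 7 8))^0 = ((3 5 7 8 6))^0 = (8)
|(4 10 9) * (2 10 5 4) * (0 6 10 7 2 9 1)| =4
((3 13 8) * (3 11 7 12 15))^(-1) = ((3 13 8 11 7 12 15))^(-1) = (3 15 12 7 11 8 13)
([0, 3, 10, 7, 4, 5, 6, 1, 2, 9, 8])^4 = [0, 3, 10, 7, 4, 5, 6, 1, 2, 9, 8]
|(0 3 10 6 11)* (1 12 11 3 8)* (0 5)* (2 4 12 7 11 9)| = 12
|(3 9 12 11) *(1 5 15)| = 12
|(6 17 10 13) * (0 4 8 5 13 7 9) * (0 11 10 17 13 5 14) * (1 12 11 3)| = |(17)(0 4 8 14)(1 12 11 10 7 9 3)(6 13)| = 28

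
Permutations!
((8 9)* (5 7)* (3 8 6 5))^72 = (9)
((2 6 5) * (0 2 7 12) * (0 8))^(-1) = (0 8 12 7 5 6 2) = ((0 2 6 5 7 12 8))^(-1)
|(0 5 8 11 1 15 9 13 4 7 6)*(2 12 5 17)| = 14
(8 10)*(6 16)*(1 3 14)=(1 3 14)(6 16)(8 10)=[0, 3, 2, 14, 4, 5, 16, 7, 10, 9, 8, 11, 12, 13, 1, 15, 6]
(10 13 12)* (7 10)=(7 10 13 12)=[0, 1, 2, 3, 4, 5, 6, 10, 8, 9, 13, 11, 7, 12]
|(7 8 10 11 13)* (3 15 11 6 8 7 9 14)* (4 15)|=|(3 4 15 11 13 9 14)(6 8 10)|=21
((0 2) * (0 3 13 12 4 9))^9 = (0 3 12 9 2 13 4)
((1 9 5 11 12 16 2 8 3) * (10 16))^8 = (1 8 16 12 5)(2 10 11 9 3)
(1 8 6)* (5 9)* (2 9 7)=[0, 8, 9, 3, 4, 7, 1, 2, 6, 5]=(1 8 6)(2 9 5 7)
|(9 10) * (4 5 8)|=6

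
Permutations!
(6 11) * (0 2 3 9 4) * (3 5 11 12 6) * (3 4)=(0 2 5 11 4)(3 9)(6 12)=[2, 1, 5, 9, 0, 11, 12, 7, 8, 3, 10, 4, 6]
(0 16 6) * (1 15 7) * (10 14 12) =(0 16 6)(1 15 7)(10 14 12) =[16, 15, 2, 3, 4, 5, 0, 1, 8, 9, 14, 11, 10, 13, 12, 7, 6]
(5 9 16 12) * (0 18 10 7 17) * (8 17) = (0 18 10 7 8 17)(5 9 16 12) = [18, 1, 2, 3, 4, 9, 6, 8, 17, 16, 7, 11, 5, 13, 14, 15, 12, 0, 10]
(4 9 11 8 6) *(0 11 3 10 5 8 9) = (0 11 9 3 10 5 8 6 4) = [11, 1, 2, 10, 0, 8, 4, 7, 6, 3, 5, 9]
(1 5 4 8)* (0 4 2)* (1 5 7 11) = (0 4 8 5 2)(1 7 11) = [4, 7, 0, 3, 8, 2, 6, 11, 5, 9, 10, 1]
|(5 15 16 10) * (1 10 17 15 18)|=12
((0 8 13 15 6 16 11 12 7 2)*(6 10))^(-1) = (0 2 7 12 11 16 6 10 15 13 8)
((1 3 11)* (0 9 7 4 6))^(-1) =(0 6 4 7 9)(1 11 3)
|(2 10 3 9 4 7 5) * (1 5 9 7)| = 8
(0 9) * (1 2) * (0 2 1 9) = [0, 1, 9, 3, 4, 5, 6, 7, 8, 2] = (2 9)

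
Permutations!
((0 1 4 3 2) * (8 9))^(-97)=(0 3 1 2 4)(8 9)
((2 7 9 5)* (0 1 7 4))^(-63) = (9)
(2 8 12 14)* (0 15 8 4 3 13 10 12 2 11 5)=(0 15 8 2 4 3 13 10 12 14 11 5)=[15, 1, 4, 13, 3, 0, 6, 7, 2, 9, 12, 5, 14, 10, 11, 8]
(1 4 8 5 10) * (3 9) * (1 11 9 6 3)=(1 4 8 5 10 11 9)(3 6)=[0, 4, 2, 6, 8, 10, 3, 7, 5, 1, 11, 9]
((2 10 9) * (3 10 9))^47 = (2 9)(3 10)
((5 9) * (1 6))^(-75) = ((1 6)(5 9))^(-75) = (1 6)(5 9)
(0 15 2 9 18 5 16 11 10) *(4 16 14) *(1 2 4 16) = (0 15 4 1 2 9 18 5 14 16 11 10) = [15, 2, 9, 3, 1, 14, 6, 7, 8, 18, 0, 10, 12, 13, 16, 4, 11, 17, 5]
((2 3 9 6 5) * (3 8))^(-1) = (2 5 6 9 3 8)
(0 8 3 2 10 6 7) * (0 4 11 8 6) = (0 6 7 4 11 8 3 2 10) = [6, 1, 10, 2, 11, 5, 7, 4, 3, 9, 0, 8]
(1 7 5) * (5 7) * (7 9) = (1 5)(7 9) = [0, 5, 2, 3, 4, 1, 6, 9, 8, 7]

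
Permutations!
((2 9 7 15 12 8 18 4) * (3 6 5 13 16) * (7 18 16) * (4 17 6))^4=((2 9 18 17 6 5 13 7 15 12 8 16 3 4))^4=(2 6 15 3 18 13 8)(4 17 7 16 9 5 12)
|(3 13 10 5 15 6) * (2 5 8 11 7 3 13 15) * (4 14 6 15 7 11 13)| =|(15)(2 5)(3 7)(4 14 6)(8 13 10)| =6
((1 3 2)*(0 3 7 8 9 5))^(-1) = (0 5 9 8 7 1 2 3)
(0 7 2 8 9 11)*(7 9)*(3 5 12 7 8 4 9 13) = (0 13 3 5 12 7 2 4 9 11) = [13, 1, 4, 5, 9, 12, 6, 2, 8, 11, 10, 0, 7, 3]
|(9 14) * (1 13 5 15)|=|(1 13 5 15)(9 14)|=4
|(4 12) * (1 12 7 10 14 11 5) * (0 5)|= 9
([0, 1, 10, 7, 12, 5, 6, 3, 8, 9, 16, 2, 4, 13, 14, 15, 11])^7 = (2 11 16 10)(3 7)(4 12)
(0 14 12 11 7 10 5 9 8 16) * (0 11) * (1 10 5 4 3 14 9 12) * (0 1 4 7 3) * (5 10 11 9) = [5, 11, 2, 14, 0, 12, 6, 10, 16, 8, 7, 3, 1, 13, 4, 15, 9] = (0 5 12 1 11 3 14 4)(7 10)(8 16 9)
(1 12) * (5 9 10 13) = [0, 12, 2, 3, 4, 9, 6, 7, 8, 10, 13, 11, 1, 5] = (1 12)(5 9 10 13)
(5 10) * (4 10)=(4 10 5)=[0, 1, 2, 3, 10, 4, 6, 7, 8, 9, 5]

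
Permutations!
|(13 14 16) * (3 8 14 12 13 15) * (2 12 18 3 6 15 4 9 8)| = 10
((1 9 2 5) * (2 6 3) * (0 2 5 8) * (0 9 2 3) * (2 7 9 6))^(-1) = ((0 3 5 1 7 9 2 8 6))^(-1) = (0 6 8 2 9 7 1 5 3)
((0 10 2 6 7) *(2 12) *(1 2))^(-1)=(0 7 6 2 1 12 10)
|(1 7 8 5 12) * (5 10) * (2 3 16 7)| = 9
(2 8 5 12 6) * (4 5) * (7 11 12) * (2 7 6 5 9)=(2 8 4 9)(5 6 7 11 12)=[0, 1, 8, 3, 9, 6, 7, 11, 4, 2, 10, 12, 5]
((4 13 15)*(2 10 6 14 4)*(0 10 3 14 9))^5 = (0 10 6 9)(2 15 13 4 14 3)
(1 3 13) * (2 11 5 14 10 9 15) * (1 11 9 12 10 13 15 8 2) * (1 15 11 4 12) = (15)(1 3 11 5 14 13 4 12 10)(2 9 8) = [0, 3, 9, 11, 12, 14, 6, 7, 2, 8, 1, 5, 10, 4, 13, 15]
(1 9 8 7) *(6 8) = [0, 9, 2, 3, 4, 5, 8, 1, 7, 6] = (1 9 6 8 7)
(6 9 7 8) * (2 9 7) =[0, 1, 9, 3, 4, 5, 7, 8, 6, 2] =(2 9)(6 7 8)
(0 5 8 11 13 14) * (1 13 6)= (0 5 8 11 6 1 13 14)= [5, 13, 2, 3, 4, 8, 1, 7, 11, 9, 10, 6, 12, 14, 0]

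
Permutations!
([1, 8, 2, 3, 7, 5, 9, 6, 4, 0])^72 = (0 8 7 9 1 4 6)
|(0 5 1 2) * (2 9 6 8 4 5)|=|(0 2)(1 9 6 8 4 5)|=6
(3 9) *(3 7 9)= [0, 1, 2, 3, 4, 5, 6, 9, 8, 7]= (7 9)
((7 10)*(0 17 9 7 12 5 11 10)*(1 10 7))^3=((0 17 9 1 10 12 5 11 7))^3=(0 1 5)(7 9 12)(10 11 17)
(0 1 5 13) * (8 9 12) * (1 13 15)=[13, 5, 2, 3, 4, 15, 6, 7, 9, 12, 10, 11, 8, 0, 14, 1]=(0 13)(1 5 15)(8 9 12)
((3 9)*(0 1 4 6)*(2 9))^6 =(9)(0 4)(1 6)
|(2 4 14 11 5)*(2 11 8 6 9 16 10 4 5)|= 21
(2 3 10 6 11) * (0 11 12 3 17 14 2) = (0 11)(2 17 14)(3 10 6 12) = [11, 1, 17, 10, 4, 5, 12, 7, 8, 9, 6, 0, 3, 13, 2, 15, 16, 14]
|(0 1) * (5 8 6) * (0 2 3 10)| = 15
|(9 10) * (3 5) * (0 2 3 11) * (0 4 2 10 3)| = 8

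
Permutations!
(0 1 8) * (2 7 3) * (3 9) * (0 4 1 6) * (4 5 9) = [6, 8, 7, 2, 1, 9, 0, 4, 5, 3] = (0 6)(1 8 5 9 3 2 7 4)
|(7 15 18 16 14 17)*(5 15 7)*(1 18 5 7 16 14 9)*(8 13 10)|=|(1 18 14 17 7 16 9)(5 15)(8 13 10)|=42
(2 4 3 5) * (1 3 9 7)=(1 3 5 2 4 9 7)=[0, 3, 4, 5, 9, 2, 6, 1, 8, 7]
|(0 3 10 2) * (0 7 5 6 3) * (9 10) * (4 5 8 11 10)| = |(2 7 8 11 10)(3 9 4 5 6)| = 5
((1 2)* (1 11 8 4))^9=(1 4 8 11 2)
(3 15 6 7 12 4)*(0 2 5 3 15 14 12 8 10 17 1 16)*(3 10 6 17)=(0 2 5 10 3 14 12 4 15 17 1 16)(6 7 8)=[2, 16, 5, 14, 15, 10, 7, 8, 6, 9, 3, 11, 4, 13, 12, 17, 0, 1]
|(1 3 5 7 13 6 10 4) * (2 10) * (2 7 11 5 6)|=8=|(1 3 6 7 13 2 10 4)(5 11)|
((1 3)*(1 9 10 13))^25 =((1 3 9 10 13))^25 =(13)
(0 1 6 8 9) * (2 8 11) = [1, 6, 8, 3, 4, 5, 11, 7, 9, 0, 10, 2] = (0 1 6 11 2 8 9)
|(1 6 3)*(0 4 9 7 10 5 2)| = |(0 4 9 7 10 5 2)(1 6 3)| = 21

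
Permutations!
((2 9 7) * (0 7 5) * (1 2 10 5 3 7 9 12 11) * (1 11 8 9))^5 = (0 9)(1 3)(2 7)(5 8)(10 12)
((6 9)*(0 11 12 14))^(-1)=((0 11 12 14)(6 9))^(-1)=(0 14 12 11)(6 9)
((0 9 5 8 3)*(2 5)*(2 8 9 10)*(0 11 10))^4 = (2 3 5 11 9 10 8) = ((2 5 9 8 3 11 10))^4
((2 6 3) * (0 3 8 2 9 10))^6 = (0 9)(3 10)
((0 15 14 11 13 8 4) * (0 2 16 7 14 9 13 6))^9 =(0 14 2 13)(4 9 6 7)(8 15 11 16)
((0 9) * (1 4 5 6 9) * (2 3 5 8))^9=(9)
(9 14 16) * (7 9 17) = (7 9 14 16 17) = [0, 1, 2, 3, 4, 5, 6, 9, 8, 14, 10, 11, 12, 13, 16, 15, 17, 7]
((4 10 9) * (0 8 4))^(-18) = (0 4 9 8 10)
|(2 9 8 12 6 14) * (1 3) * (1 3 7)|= 6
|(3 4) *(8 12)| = |(3 4)(8 12)| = 2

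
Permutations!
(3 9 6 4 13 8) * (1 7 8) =(1 7 8 3 9 6 4 13) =[0, 7, 2, 9, 13, 5, 4, 8, 3, 6, 10, 11, 12, 1]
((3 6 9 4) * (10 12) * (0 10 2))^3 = (0 2 12 10)(3 4 9 6)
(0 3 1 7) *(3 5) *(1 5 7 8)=(0 7)(1 8)(3 5)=[7, 8, 2, 5, 4, 3, 6, 0, 1]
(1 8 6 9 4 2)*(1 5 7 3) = [0, 8, 5, 1, 2, 7, 9, 3, 6, 4] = (1 8 6 9 4 2 5 7 3)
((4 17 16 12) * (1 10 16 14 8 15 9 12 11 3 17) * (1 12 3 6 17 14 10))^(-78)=((3 14 8 15 9)(4 12)(6 17 10 16 11))^(-78)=(3 8 9 14 15)(6 10 11 17 16)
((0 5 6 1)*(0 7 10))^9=(0 1)(5 7)(6 10)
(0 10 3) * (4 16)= [10, 1, 2, 0, 16, 5, 6, 7, 8, 9, 3, 11, 12, 13, 14, 15, 4]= (0 10 3)(4 16)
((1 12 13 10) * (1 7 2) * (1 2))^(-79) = ((1 12 13 10 7))^(-79) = (1 12 13 10 7)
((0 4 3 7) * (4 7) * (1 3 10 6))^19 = (0 7)(1 6 10 4 3)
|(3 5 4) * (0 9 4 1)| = |(0 9 4 3 5 1)| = 6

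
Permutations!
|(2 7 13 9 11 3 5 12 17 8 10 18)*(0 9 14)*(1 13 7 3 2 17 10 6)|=15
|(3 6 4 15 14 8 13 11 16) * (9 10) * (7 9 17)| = |(3 6 4 15 14 8 13 11 16)(7 9 10 17)| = 36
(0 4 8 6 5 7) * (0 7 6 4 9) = (0 9)(4 8)(5 6) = [9, 1, 2, 3, 8, 6, 5, 7, 4, 0]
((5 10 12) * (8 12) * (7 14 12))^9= (5 7)(8 12)(10 14)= ((5 10 8 7 14 12))^9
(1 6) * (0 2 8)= (0 2 8)(1 6)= [2, 6, 8, 3, 4, 5, 1, 7, 0]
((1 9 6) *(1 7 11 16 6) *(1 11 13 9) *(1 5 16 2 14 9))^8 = (1 16 7)(5 6 13)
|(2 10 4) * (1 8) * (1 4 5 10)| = |(1 8 4 2)(5 10)| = 4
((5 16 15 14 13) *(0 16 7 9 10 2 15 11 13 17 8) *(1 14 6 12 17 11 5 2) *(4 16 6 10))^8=((0 6 12 17 8)(1 14 11 13 2 15 10)(4 16 5 7 9))^8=(0 17 6 8 12)(1 14 11 13 2 15 10)(4 7 16 9 5)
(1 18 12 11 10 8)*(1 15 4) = [0, 18, 2, 3, 1, 5, 6, 7, 15, 9, 8, 10, 11, 13, 14, 4, 16, 17, 12] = (1 18 12 11 10 8 15 4)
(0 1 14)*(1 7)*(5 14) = (0 7 1 5 14) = [7, 5, 2, 3, 4, 14, 6, 1, 8, 9, 10, 11, 12, 13, 0]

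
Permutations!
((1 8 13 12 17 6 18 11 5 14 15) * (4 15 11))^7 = ((1 8 13 12 17 6 18 4 15)(5 14 11))^7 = (1 4 6 12 8 15 18 17 13)(5 14 11)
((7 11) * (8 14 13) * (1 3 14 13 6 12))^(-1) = (1 12 6 14 3)(7 11)(8 13)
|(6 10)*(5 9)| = 2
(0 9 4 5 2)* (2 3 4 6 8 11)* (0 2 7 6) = (0 9)(3 4 5)(6 8 11 7) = [9, 1, 2, 4, 5, 3, 8, 6, 11, 0, 10, 7]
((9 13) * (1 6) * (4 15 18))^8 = ((1 6)(4 15 18)(9 13))^8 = (4 18 15)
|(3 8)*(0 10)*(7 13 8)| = 4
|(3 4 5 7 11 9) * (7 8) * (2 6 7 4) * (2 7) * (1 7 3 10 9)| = |(1 7 11)(2 6)(4 5 8)(9 10)| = 6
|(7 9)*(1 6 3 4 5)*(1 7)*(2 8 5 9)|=20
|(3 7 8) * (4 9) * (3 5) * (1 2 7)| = 6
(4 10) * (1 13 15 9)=(1 13 15 9)(4 10)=[0, 13, 2, 3, 10, 5, 6, 7, 8, 1, 4, 11, 12, 15, 14, 9]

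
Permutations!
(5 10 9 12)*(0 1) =(0 1)(5 10 9 12) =[1, 0, 2, 3, 4, 10, 6, 7, 8, 12, 9, 11, 5]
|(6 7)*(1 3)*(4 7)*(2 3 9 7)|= |(1 9 7 6 4 2 3)|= 7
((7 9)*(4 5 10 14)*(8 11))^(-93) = ((4 5 10 14)(7 9)(8 11))^(-93) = (4 14 10 5)(7 9)(8 11)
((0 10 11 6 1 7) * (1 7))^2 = (0 11 7 10 6) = ((0 10 11 6 7))^2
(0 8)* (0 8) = (8) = [0, 1, 2, 3, 4, 5, 6, 7, 8]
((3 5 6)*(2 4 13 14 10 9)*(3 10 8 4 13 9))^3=(2 8)(3 10 6 5)(4 13)(9 14)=((2 13 14 8 4 9)(3 5 6 10))^3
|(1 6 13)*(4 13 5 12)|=|(1 6 5 12 4 13)|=6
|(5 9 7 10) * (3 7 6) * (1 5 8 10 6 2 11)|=|(1 5 9 2 11)(3 7 6)(8 10)|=30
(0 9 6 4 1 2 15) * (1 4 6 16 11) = [9, 2, 15, 3, 4, 5, 6, 7, 8, 16, 10, 1, 12, 13, 14, 0, 11] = (0 9 16 11 1 2 15)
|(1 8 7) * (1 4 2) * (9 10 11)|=|(1 8 7 4 2)(9 10 11)|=15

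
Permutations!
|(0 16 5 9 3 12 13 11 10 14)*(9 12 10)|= 10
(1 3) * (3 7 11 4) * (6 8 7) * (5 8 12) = (1 6 12 5 8 7 11 4 3) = [0, 6, 2, 1, 3, 8, 12, 11, 7, 9, 10, 4, 5]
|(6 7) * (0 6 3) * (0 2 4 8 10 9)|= 9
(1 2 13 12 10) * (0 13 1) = [13, 2, 1, 3, 4, 5, 6, 7, 8, 9, 0, 11, 10, 12] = (0 13 12 10)(1 2)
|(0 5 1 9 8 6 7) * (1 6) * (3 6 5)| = 12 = |(0 3 6 7)(1 9 8)|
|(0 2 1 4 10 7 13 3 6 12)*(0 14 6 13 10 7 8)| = 42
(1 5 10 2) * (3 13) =(1 5 10 2)(3 13) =[0, 5, 1, 13, 4, 10, 6, 7, 8, 9, 2, 11, 12, 3]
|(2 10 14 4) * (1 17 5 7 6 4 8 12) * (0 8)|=12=|(0 8 12 1 17 5 7 6 4 2 10 14)|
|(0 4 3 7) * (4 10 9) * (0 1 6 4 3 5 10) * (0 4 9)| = |(0 4 5 10)(1 6 9 3 7)| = 20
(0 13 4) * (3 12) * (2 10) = (0 13 4)(2 10)(3 12) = [13, 1, 10, 12, 0, 5, 6, 7, 8, 9, 2, 11, 3, 4]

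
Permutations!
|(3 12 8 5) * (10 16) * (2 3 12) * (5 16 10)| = |(2 3)(5 12 8 16)| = 4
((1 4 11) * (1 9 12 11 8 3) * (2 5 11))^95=(12)(1 3 8 4)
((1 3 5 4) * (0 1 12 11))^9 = (0 3 4 11 1 5 12)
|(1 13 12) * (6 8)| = |(1 13 12)(6 8)| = 6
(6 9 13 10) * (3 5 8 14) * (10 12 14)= (3 5 8 10 6 9 13 12 14)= [0, 1, 2, 5, 4, 8, 9, 7, 10, 13, 6, 11, 14, 12, 3]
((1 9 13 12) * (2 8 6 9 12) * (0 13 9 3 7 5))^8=(13)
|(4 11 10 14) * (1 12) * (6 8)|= 4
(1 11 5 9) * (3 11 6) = (1 6 3 11 5 9) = [0, 6, 2, 11, 4, 9, 3, 7, 8, 1, 10, 5]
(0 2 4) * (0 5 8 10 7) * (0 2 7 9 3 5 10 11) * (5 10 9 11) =(0 7 2 4 9 3 10 11)(5 8) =[7, 1, 4, 10, 9, 8, 6, 2, 5, 3, 11, 0]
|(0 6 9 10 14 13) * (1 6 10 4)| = 4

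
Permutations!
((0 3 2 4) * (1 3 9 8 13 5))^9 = ((0 9 8 13 5 1 3 2 4))^9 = (13)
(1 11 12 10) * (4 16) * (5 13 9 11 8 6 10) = [0, 8, 2, 3, 16, 13, 10, 7, 6, 11, 1, 12, 5, 9, 14, 15, 4] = (1 8 6 10)(4 16)(5 13 9 11 12)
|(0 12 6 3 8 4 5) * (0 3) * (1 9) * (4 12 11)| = 8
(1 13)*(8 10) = [0, 13, 2, 3, 4, 5, 6, 7, 10, 9, 8, 11, 12, 1] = (1 13)(8 10)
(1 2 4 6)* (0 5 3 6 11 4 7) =(0 5 3 6 1 2 7)(4 11) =[5, 2, 7, 6, 11, 3, 1, 0, 8, 9, 10, 4]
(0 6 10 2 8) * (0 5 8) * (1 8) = (0 6 10 2)(1 8 5) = [6, 8, 0, 3, 4, 1, 10, 7, 5, 9, 2]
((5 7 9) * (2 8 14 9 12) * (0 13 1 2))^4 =(0 8 7 1 9)(2 5 13 14 12)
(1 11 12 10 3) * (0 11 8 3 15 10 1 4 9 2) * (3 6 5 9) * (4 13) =(0 11 12 1 8 6 5 9 2)(3 13 4)(10 15) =[11, 8, 0, 13, 3, 9, 5, 7, 6, 2, 15, 12, 1, 4, 14, 10]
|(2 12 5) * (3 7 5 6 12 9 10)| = 6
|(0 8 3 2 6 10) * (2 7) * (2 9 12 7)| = |(0 8 3 2 6 10)(7 9 12)| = 6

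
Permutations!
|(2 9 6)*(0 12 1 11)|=|(0 12 1 11)(2 9 6)|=12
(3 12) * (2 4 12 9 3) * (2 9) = (2 4 12 9 3) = [0, 1, 4, 2, 12, 5, 6, 7, 8, 3, 10, 11, 9]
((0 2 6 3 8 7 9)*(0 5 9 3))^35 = (0 6 2)(3 7 8)(5 9)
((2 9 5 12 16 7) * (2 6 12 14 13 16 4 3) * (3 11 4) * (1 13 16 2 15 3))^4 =(1 5 6 2 16)(7 13 14 12 9)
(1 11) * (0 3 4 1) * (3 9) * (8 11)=[9, 8, 2, 4, 1, 5, 6, 7, 11, 3, 10, 0]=(0 9 3 4 1 8 11)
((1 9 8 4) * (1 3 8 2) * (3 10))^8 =((1 9 2)(3 8 4 10))^8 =(10)(1 2 9)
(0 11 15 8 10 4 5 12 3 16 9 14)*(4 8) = (0 11 15 4 5 12 3 16 9 14)(8 10) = [11, 1, 2, 16, 5, 12, 6, 7, 10, 14, 8, 15, 3, 13, 0, 4, 9]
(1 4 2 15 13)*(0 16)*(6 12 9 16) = (0 6 12 9 16)(1 4 2 15 13) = [6, 4, 15, 3, 2, 5, 12, 7, 8, 16, 10, 11, 9, 1, 14, 13, 0]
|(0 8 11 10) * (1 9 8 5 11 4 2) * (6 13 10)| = |(0 5 11 6 13 10)(1 9 8 4 2)| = 30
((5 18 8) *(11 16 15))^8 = (5 8 18)(11 15 16)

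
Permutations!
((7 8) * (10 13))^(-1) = ((7 8)(10 13))^(-1) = (7 8)(10 13)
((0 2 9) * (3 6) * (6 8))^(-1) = (0 9 2)(3 6 8)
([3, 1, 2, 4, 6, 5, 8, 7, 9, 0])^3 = (0 6)(3 8)(4 9)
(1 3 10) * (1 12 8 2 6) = [0, 3, 6, 10, 4, 5, 1, 7, 2, 9, 12, 11, 8] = (1 3 10 12 8 2 6)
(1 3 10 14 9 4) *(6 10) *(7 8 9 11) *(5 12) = (1 3 6 10 14 11 7 8 9 4)(5 12) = [0, 3, 2, 6, 1, 12, 10, 8, 9, 4, 14, 7, 5, 13, 11]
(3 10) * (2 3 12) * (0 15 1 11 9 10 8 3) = [15, 11, 0, 8, 4, 5, 6, 7, 3, 10, 12, 9, 2, 13, 14, 1] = (0 15 1 11 9 10 12 2)(3 8)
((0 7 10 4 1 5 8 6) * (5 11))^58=((0 7 10 4 1 11 5 8 6))^58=(0 1 6 4 8 10 5 7 11)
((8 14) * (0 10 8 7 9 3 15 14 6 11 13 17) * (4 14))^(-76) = (0 10 8 6 11 13 17)(3 4 7)(9 15 14)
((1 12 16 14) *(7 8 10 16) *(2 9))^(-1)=(1 14 16 10 8 7 12)(2 9)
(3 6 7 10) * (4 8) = [0, 1, 2, 6, 8, 5, 7, 10, 4, 9, 3] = (3 6 7 10)(4 8)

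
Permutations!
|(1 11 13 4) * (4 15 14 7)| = |(1 11 13 15 14 7 4)| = 7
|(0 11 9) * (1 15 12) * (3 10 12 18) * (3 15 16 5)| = 6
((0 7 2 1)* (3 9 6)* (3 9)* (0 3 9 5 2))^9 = ((0 7)(1 3 9 6 5 2))^9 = (0 7)(1 6)(2 9)(3 5)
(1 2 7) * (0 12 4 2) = [12, 0, 7, 3, 2, 5, 6, 1, 8, 9, 10, 11, 4] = (0 12 4 2 7 1)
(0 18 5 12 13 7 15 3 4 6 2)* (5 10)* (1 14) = [18, 14, 0, 4, 6, 12, 2, 15, 8, 9, 5, 11, 13, 7, 1, 3, 16, 17, 10] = (0 18 10 5 12 13 7 15 3 4 6 2)(1 14)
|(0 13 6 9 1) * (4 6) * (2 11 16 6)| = 9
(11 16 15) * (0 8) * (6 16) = (0 8)(6 16 15 11) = [8, 1, 2, 3, 4, 5, 16, 7, 0, 9, 10, 6, 12, 13, 14, 11, 15]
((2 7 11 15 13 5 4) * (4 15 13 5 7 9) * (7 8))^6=((2 9 4)(5 15)(7 11 13 8))^6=(15)(7 13)(8 11)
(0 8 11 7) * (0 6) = (0 8 11 7 6) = [8, 1, 2, 3, 4, 5, 0, 6, 11, 9, 10, 7]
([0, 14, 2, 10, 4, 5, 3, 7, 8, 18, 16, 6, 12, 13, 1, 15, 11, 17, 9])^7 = [0, 14, 2, 16, 4, 5, 10, 7, 8, 18, 11, 3, 12, 13, 1, 15, 6, 17, 9]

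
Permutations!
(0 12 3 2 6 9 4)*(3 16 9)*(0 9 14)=(0 12 16 14)(2 6 3)(4 9)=[12, 1, 6, 2, 9, 5, 3, 7, 8, 4, 10, 11, 16, 13, 0, 15, 14]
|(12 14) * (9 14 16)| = |(9 14 12 16)| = 4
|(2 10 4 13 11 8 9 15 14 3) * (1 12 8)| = 12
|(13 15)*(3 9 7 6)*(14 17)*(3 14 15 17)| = |(3 9 7 6 14)(13 17 15)| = 15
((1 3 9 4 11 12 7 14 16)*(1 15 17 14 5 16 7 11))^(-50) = ((1 3 9 4)(5 16 15 17 14 7)(11 12))^(-50) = (1 9)(3 4)(5 14 15)(7 17 16)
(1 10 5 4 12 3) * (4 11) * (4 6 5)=(1 10 4 12 3)(5 11 6)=[0, 10, 2, 1, 12, 11, 5, 7, 8, 9, 4, 6, 3]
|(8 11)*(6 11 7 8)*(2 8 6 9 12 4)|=|(2 8 7 6 11 9 12 4)|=8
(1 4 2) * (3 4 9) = (1 9 3 4 2) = [0, 9, 1, 4, 2, 5, 6, 7, 8, 3]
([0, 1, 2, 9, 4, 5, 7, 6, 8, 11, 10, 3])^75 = [0, 1, 2, 3, 4, 5, 7, 6, 8, 9, 10, 11]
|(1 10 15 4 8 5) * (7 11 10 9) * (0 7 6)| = |(0 7 11 10 15 4 8 5 1 9 6)| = 11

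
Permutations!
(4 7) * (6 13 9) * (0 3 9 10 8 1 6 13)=(0 3 9 13 10 8 1 6)(4 7)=[3, 6, 2, 9, 7, 5, 0, 4, 1, 13, 8, 11, 12, 10]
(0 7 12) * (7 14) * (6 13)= (0 14 7 12)(6 13)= [14, 1, 2, 3, 4, 5, 13, 12, 8, 9, 10, 11, 0, 6, 7]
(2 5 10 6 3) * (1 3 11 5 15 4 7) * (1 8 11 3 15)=(1 15 4 7 8 11 5 10 6 3 2)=[0, 15, 1, 2, 7, 10, 3, 8, 11, 9, 6, 5, 12, 13, 14, 4]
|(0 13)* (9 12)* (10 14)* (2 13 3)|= |(0 3 2 13)(9 12)(10 14)|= 4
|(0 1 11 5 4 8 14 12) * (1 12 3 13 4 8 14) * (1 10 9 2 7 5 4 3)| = |(0 12)(1 11 4 14)(2 7 5 8 10 9)(3 13)| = 12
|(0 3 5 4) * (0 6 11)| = |(0 3 5 4 6 11)| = 6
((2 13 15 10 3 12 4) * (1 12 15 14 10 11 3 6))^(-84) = ((1 12 4 2 13 14 10 6)(3 15 11))^(-84) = (15)(1 13)(2 6)(4 10)(12 14)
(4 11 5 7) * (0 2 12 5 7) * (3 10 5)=(0 2 12 3 10 5)(4 11 7)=[2, 1, 12, 10, 11, 0, 6, 4, 8, 9, 5, 7, 3]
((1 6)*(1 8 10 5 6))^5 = (5 6 8 10)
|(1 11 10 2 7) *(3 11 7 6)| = |(1 7)(2 6 3 11 10)| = 10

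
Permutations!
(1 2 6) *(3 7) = (1 2 6)(3 7) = [0, 2, 6, 7, 4, 5, 1, 3]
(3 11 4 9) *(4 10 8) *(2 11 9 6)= [0, 1, 11, 9, 6, 5, 2, 7, 4, 3, 8, 10]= (2 11 10 8 4 6)(3 9)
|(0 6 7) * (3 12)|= |(0 6 7)(3 12)|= 6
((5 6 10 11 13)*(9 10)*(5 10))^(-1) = (5 9 6)(10 13 11)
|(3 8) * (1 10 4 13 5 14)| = |(1 10 4 13 5 14)(3 8)| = 6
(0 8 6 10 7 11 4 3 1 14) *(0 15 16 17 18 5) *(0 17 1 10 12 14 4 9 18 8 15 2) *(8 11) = (0 15 16 1 4 3 10 7 8 6 12 14 2)(5 17 11 9 18) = [15, 4, 0, 10, 3, 17, 12, 8, 6, 18, 7, 9, 14, 13, 2, 16, 1, 11, 5]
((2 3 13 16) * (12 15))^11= ((2 3 13 16)(12 15))^11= (2 16 13 3)(12 15)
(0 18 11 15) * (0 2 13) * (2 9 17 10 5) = (0 18 11 15 9 17 10 5 2 13) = [18, 1, 13, 3, 4, 2, 6, 7, 8, 17, 5, 15, 12, 0, 14, 9, 16, 10, 11]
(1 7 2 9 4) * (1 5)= (1 7 2 9 4 5)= [0, 7, 9, 3, 5, 1, 6, 2, 8, 4]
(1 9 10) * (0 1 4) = (0 1 9 10 4) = [1, 9, 2, 3, 0, 5, 6, 7, 8, 10, 4]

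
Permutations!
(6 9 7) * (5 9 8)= (5 9 7 6 8)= [0, 1, 2, 3, 4, 9, 8, 6, 5, 7]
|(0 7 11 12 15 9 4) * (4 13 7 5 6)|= 12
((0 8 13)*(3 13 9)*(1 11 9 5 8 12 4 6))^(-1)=(0 13 3 9 11 1 6 4 12)(5 8)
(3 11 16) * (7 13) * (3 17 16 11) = [0, 1, 2, 3, 4, 5, 6, 13, 8, 9, 10, 11, 12, 7, 14, 15, 17, 16] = (7 13)(16 17)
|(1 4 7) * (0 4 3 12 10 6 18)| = 9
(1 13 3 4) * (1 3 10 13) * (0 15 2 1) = [15, 0, 1, 4, 3, 5, 6, 7, 8, 9, 13, 11, 12, 10, 14, 2] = (0 15 2 1)(3 4)(10 13)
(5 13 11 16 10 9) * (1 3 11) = (1 3 11 16 10 9 5 13) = [0, 3, 2, 11, 4, 13, 6, 7, 8, 5, 9, 16, 12, 1, 14, 15, 10]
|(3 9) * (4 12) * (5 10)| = 2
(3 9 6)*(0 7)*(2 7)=(0 2 7)(3 9 6)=[2, 1, 7, 9, 4, 5, 3, 0, 8, 6]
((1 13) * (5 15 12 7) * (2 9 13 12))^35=(1 5 9 12 15 13 7 2)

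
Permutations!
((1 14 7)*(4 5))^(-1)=((1 14 7)(4 5))^(-1)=(1 7 14)(4 5)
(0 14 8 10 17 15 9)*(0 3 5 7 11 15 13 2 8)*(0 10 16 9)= (0 14 10 17 13 2 8 16 9 3 5 7 11 15)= [14, 1, 8, 5, 4, 7, 6, 11, 16, 3, 17, 15, 12, 2, 10, 0, 9, 13]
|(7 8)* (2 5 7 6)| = |(2 5 7 8 6)| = 5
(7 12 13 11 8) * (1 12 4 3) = (1 12 13 11 8 7 4 3) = [0, 12, 2, 1, 3, 5, 6, 4, 7, 9, 10, 8, 13, 11]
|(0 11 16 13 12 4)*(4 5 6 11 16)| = |(0 16 13 12 5 6 11 4)| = 8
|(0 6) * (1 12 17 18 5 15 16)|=|(0 6)(1 12 17 18 5 15 16)|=14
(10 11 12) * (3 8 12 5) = [0, 1, 2, 8, 4, 3, 6, 7, 12, 9, 11, 5, 10] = (3 8 12 10 11 5)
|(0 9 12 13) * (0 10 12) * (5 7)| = 6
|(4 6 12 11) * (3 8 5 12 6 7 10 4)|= |(3 8 5 12 11)(4 7 10)|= 15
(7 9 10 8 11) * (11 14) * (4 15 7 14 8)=(4 15 7 9 10)(11 14)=[0, 1, 2, 3, 15, 5, 6, 9, 8, 10, 4, 14, 12, 13, 11, 7]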